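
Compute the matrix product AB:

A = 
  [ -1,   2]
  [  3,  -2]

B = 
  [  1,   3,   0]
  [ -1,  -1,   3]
A is 2×2 and B is 2×3, so AB is 2×3. Each entry is (row of A)·(column of B):
AB[1,1] = (-1)(1) + (2)(-1) = -3
AB[1,2] = (-1)(3) + (2)(-1) = -5
AB[1,3] = (-1)(0) + (2)(3) = 6
AB[2,1] = (3)(1) + (-2)(-1) = 5
AB[2,2] = (3)(3) + (-2)(-1) = 11
AB[2,3] = (3)(0) + (-2)(3) = -6

AB = 
  [ -3,  -5,   6]
  [  5,  11,  -6]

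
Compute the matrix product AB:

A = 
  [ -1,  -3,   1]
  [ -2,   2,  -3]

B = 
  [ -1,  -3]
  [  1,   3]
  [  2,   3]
A is 2×3 and B is 3×2, so AB is 2×2. Each entry is (row of A)·(column of B):
AB[1,1] = (-1)(-1) + (-3)(1) + (1)(2) = 0
AB[1,2] = (-1)(-3) + (-3)(3) + (1)(3) = -3
AB[2,1] = (-2)(-1) + (2)(1) + (-3)(2) = -2
AB[2,2] = (-2)(-3) + (2)(3) + (-3)(3) = 3

AB = 
  [  0,  -3]
  [ -2,   3]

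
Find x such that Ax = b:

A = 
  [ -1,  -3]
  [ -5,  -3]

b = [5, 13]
Row reduce the augmented matrix [A|b]:
R2 → R2 - (5)·R1
REF = 
  [ -1,  -3,   5]
  [  0,  12, -12]

Back-substitution:
x₂ = (-12) / 12 = -1
x₁ = (5 - (-3)(-1)) / (-1) = -2

x = [-2, -1]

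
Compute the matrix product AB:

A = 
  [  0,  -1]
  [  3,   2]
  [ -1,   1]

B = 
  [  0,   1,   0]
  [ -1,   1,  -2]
A is 3×2 and B is 2×3, so AB is 3×3. Each entry is (row of A)·(column of B):
AB[1,1] = (0)(0) + (-1)(-1) = 1
AB[1,2] = (0)(1) + (-1)(1) = -1
AB[1,3] = (0)(0) + (-1)(-2) = 2
AB[2,1] = (3)(0) + (2)(-1) = -2
AB[2,2] = (3)(1) + (2)(1) = 5
AB[2,3] = (3)(0) + (2)(-2) = -4
AB[3,1] = (-1)(0) + (1)(-1) = -1
AB[3,2] = (-1)(1) + (1)(1) = 0
AB[3,3] = (-1)(0) + (1)(-2) = -2

AB = 
  [  1,  -1,   2]
  [ -2,   5,  -4]
  [ -1,   0,  -2]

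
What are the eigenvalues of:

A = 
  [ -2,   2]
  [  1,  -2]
tr(A) = -4, det(A) = 2
Characteristic polynomial: λ² - tr(A)λ + det(A) = λ² + 4λ + 2
λ² + 4λ + 2 = 0  ⇒  λ = (-4 ± √((4)² - 4·(2)))/2 = (-4 ± √(8))/2
  = -2 + √2,  -2 - √2

λ = -2 + √2, -2 - √2  (≈ -0.5858, -3.414)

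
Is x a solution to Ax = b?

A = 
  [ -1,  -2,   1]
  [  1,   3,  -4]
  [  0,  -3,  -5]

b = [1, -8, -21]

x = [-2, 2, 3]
Yes

Ax = [1, -8, -21] = b ✓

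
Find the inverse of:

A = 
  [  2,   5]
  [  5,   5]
det(A) = (2)(5) - (5)(5) = -15
For a 2×2 matrix, A⁻¹ = (1/det(A)) · [[d, -b], [-c, a]]
    = (-1/15) · [[5, -5], [-5, 2]]

A⁻¹ = 
  [ -1/3,   1/3]
  [  1/3, -2/15]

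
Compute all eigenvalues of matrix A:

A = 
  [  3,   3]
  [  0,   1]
tr(A) = 4, det(A) = 3
Characteristic polynomial: λ² - tr(A)λ + det(A) = λ² - 4λ + 3
λ² - 4λ + 3 = (λ - 1)(λ - 3)

λ = 3, 1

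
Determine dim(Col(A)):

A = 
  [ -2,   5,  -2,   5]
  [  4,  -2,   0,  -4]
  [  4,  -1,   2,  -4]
dim(Col(A)) = 3

Row reduce:
R2 → R2 + (2)·R1
R3 → R3 + (2)·R1
R3 → R3 - (9/8)·R2
REF = 
  [  -2,    5,   -2,    5]
  [   0,    8,   -4,    6]
  [   0,    0,  5/2, -3/4]
Pivot columns: 1, 2, 3 → 3 pivots.
dim(Col(A)) = number of pivot columns = 3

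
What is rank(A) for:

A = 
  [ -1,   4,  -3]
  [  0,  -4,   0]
Row reduce:
(no row operations needed)
REF = 
  [ -1,   4,  -3]
  [  0,  -4,   0]
Pivot columns: 1, 2 → 2 pivots.

rank(A) = 2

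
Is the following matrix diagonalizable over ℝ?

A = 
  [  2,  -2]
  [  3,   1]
No

tr(A) = 3, det(A) = 8
Characteristic polynomial: λ² - tr(A)λ + det(A) = λ² - 3λ + 8
λ² - 3λ + 8 = 0  ⇒  λ = (3 ± √((-3)² - 4·(8)))/2 = (3 ± √(-23))/2
  = (3 + i√23)/2,  (3 - i√23)/2
Eigenvalues: (3 + i√23)/2, (3 - i√23)/2  (≈ 1.5 + 2.398i, 1.5 - 2.398i)
Has complex eigenvalues (not diagonalizable over ℝ).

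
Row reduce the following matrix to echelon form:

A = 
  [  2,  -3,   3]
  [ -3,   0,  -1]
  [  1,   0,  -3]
Row operations:
R2 → R2 + (3/2)·R1
R3 → R3 - (1/2)·R1
R3 → R3 + (1/3)·R2

Resulting echelon form:
REF = 
  [    2,    -3,     3]
  [    0,  -9/2,   7/2]
  [    0,     0, -10/3]

Rank = 3 (number of non-zero pivot rows).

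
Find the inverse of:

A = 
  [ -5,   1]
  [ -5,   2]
det(A) = (-5)(2) - (1)(-5) = -5
For a 2×2 matrix, A⁻¹ = (1/det(A)) · [[d, -b], [-c, a]]
    = (-1/5) · [[2, -1], [5, -5]]

A⁻¹ = 
  [-2/5,  1/5]
  [  -1,    1]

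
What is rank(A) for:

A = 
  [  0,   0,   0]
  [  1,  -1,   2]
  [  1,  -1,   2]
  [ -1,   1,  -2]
rank(A) = 1

Row reduce:
Swap R1 ↔ R2
R3 → R3 - (1)·R1
R4 → R4 + (1)·R1
REF = 
  [  1,  -1,   2]
  [  0,   0,   0]
  [  0,   0,   0]
  [  0,   0,   0]
Pivot columns: 1 → 1 pivot.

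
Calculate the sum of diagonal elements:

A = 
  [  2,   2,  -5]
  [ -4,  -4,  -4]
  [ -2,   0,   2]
0

tr(A) = 2 + -4 + 2 = 0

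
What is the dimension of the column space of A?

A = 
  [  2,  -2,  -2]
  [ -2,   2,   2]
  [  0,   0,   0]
Row reduce:
R2 → R2 + (1)·R1
REF = 
  [  2,  -2,  -2]
  [  0,   0,   0]
  [  0,   0,   0]
Pivot columns: 1 → 1 pivot.
dim(Col(A)) = number of pivot columns = 1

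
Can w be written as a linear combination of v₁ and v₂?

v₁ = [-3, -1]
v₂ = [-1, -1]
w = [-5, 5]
Yes

Form the augmented matrix and row-reduce:
[v₁|v₂|w] = 
  [ -3,  -1,  -5]
  [ -1,  -1,   5]
R2 → R2 - (1/3)·R1
REF = 
  [  -3,   -1,   -5]
  [   0, -2/3, 20/3]

No row of the form [0 0 | nonzero], so the system is consistent. Back-substitution gives c₁ = 5, c₂ = -10: w = (5)·v₁ + (-10)·v₂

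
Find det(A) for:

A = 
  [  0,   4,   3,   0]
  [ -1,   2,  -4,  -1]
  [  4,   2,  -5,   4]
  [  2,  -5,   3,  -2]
Cofactor expansion along row 1: det(A) = a₁₁M₁₁ - a₁₂M₁₂ + a₁₃M₁₃ - a₁₄M₁₄

M₁₁ = det[[2, -4, -1]; [2, -5, 4]; [-5, 3, -2]]
  = (2)·((-5)(-2) - (4)(3)) - (-4)·((2)(-2) - (4)(-5)) + (-1)·((2)(3) - (-5)(-5))
  = (2)(-2) - (-4)(16) + (-1)(-19)
  = 79
M₁₂ = det[[-1, -4, -1]; [4, -5, 4]; [2, 3, -2]]
  = (-1)·((-5)(-2) - (4)(3)) - (-4)·((4)(-2) - (4)(2)) + (-1)·((4)(3) - (-5)(2))
  = (-1)(-2) - (-4)(-16) + (-1)(22)
  = -84
M₁₃ = det[[-1, 2, -1]; [4, 2, 4]; [2, -5, -2]]
  = (-1)·((2)(-2) - (4)(-5)) - (2)·((4)(-2) - (4)(2)) + (-1)·((4)(-5) - (2)(2))
  = (-1)(16) - (2)(-16) + (-1)(-24)
  = 40
M₁₄ = det[[-1, 2, -4]; [4, 2, -5]; [2, -5, 3]]
  = (-1)·((2)(3) - (-5)(-5)) - (2)·((4)(3) - (-5)(2)) + (-4)·((4)(-5) - (2)(2))
  = (-1)(-19) - (2)(22) + (-4)(-24)
  = 71

det(A) = (0)(79) - (4)(-84) + (3)(40) - (0)(71) = 456

det(A) = 456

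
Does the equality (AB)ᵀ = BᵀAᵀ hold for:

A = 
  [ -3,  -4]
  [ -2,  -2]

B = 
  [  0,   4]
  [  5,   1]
Yes

(AB)ᵀ = 
  [-20, -10]
  [-16, -10]

BᵀAᵀ = 
  [-20, -10]
  [-16, -10]

Both sides are equal — this is the standard identity (AB)ᵀ = BᵀAᵀ, which holds for all A, B.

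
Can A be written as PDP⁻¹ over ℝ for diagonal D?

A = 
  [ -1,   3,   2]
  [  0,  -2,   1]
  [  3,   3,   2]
No

Characteristic polynomial: det(λI - A) = λ³ + λ² - 13λ - 28
Testing integer divisors of the constant term: p(4) = 0, so (λ - 4) is a factor:
p(λ) = (λ - 4)(λ² + 5λ + 7)
λ² + 5λ + 7 = 0  ⇒  λ = (-5 ± √((5)² - 4·(7)))/2 = (-5 ± √(-3))/2
  = (-5 + i√3)/2,  (-5 - i√3)/2
Eigenvalues: 4, (-5 + i√3)/2, (-5 - i√3)/2  (≈ 4, -2.5 + 0.866i, -2.5 - 0.866i)
Has complex eigenvalues (not diagonalizable over ℝ).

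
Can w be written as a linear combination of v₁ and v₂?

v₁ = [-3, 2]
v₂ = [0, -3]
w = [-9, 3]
Yes

Form the augmented matrix and row-reduce:
[v₁|v₂|w] = 
  [ -3,   0,  -9]
  [  2,  -3,   3]
R2 → R2 + (2/3)·R1
REF = 
  [ -3,   0,  -9]
  [  0,  -3,  -3]

No row of the form [0 0 | nonzero], so the system is consistent. Back-substitution gives c₁ = 3, c₂ = 1: w = (3)·v₁ + (1)·v₂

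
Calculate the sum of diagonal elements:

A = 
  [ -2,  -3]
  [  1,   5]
3

tr(A) = -2 + 5 = 3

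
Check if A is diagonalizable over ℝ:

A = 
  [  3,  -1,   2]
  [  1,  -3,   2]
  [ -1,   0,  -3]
No

Characteristic polynomial: det(λI - A) = λ³ + 3λ² - 6λ - 20
By the rational root theorem any rational root is an integer dividing 20; none of those is a root, so p(λ) has no rational roots and hence (being an irreducible cubic) no repeated roots.
Discriminant of the cubic: Δ = -972
Δ < 0 ⇒ one real eigenvalue and a complex-conjugate pair: λ ≈ 2.522, -2.761 + 0.5524i, -2.761 - 0.5524i
Has complex eigenvalues (not diagonalizable over ℝ).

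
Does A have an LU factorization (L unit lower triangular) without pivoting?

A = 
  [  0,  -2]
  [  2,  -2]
No.
A[1,1] = 0 but A[2,1] = 2 ≠ 0. Any LU with L unit lower triangular has (LU)[1,1] = U[1,1] and (LU)[2,1] = L[2,1]·U[1,1]; matching A forces U[1,1] = 0, which then forces (LU)[2,1] = 0 ≠ 2. A row swap (pivoting) is required.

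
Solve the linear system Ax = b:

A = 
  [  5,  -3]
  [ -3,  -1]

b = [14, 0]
Row reduce the augmented matrix [A|b]:
R2 → R2 + (3/5)·R1
REF = 
  [    5,    -3,    14]
  [    0, -14/5,  42/5]

Back-substitution:
x₂ = (42/5) / (-14/5) = -3
x₁ = (14 - (-3)(-3)) / 5 = 1

x = [1, -3]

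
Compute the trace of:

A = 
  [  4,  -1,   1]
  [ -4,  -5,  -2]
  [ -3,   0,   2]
1

tr(A) = 4 + -5 + 2 = 1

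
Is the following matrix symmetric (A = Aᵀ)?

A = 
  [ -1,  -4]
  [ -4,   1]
Yes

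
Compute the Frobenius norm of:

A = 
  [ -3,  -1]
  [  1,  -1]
||A||_F = 3.464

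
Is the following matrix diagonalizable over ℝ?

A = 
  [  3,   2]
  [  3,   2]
Yes

tr(A) = 5, det(A) = 0
Characteristic polynomial: λ² - tr(A)λ + det(A) = λ² - 5λ
λ² - 5λ = λ(λ - 5)
Eigenvalues: 5, 0
λ=0: alg. mult. = 1, geom. mult. = 2 - rank(A - (0)I) = 2 - 1 = 1
λ=5: alg. mult. = 1, geom. mult. = 2 - rank(A - (5)I) = 2 - 1 = 1
Sum of geometric multiplicities equals n, so A has n independent eigenvectors.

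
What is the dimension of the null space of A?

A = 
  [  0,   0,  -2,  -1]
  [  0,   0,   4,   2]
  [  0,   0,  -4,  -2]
nullity(A) = 3

Row reduce:
R2 → R2 + (2)·R1
R3 → R3 - (2)·R1
REF = 
  [  0,   0,  -2,  -1]
  [  0,   0,   0,   0]
  [  0,   0,   0,   0]
Pivot columns: 3 → 1 pivot.
rank(A) = 1, so nullity(A) = 4 - 1 = 3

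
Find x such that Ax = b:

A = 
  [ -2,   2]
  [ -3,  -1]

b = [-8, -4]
Row reduce the augmented matrix [A|b]:
R2 → R2 - (3/2)·R1
REF = 
  [ -2,   2,  -8]
  [  0,  -4,   8]

Back-substitution:
x₂ = 8 / (-4) = -2
x₁ = (-8 - (2)(-2)) / (-2) = 2

x = [2, -2]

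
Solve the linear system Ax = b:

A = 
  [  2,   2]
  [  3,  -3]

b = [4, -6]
x = [0, 2]

Row reduce the augmented matrix [A|b]:
R2 → R2 - (3/2)·R1
REF = 
  [  2,   2,   4]
  [  0,  -6, -12]

Back-substitution:
x₂ = (-12) / (-6) = 2
x₁ = (4 - (2)(2)) / 2 = 0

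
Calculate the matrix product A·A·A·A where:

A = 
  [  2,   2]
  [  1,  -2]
A² = A·A:
A²[1,1] = (2)(2) + (2)(1) = 6
A²[1,2] = (2)(2) + (2)(-2) = 0
A²[2,1] = (1)(2) + (-2)(1) = 0
A²[2,2] = (1)(2) + (-2)(-2) = 6
A² = 
  [  6,   0]
  [  0,   6]

A^3 = A^2·A:
A^3[1,1] = (6)(2) + (0)(1) = 12
A^3[1,2] = (6)(2) + (0)(-2) = 12
A^3[2,1] = (0)(2) + (6)(1) = 6
A^3[2,2] = (0)(2) + (6)(-2) = -12
A^3 = 
  [ 12,  12]
  [  6, -12]

A^4 = A^3·A:
A^4[1,1] = (12)(2) + (12)(1) = 36
A^4[1,2] = (12)(2) + (12)(-2) = 0
A^4[2,1] = (6)(2) + (-12)(1) = 0
A^4[2,2] = (6)(2) + (-12)(-2) = 36
A^4 = 
  [ 36,   0]
  [  0,  36]

Therefore
A^4 = 
  [ 36,   0]
  [  0,  36]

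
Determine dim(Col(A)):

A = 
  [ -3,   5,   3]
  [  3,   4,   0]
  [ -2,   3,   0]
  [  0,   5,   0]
dim(Col(A)) = 3

Row reduce:
R2 → R2 + (1)·R1
R3 → R3 - (2/3)·R1
R3 → R3 + (1/27)·R2
R4 → R4 - (5/9)·R2
R4 → R4 - (15/17)·R3
REF = 
  [   -3,     5,     3]
  [    0,     9,     3]
  [    0,     0, -17/9]
  [    0,     0,     0]
Pivot columns: 1, 2, 3 → 3 pivots.
dim(Col(A)) = number of pivot columns = 3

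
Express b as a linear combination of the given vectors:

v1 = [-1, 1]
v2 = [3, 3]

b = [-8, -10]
c1 = -1, c2 = -3

b = -1·v1 + -3·v2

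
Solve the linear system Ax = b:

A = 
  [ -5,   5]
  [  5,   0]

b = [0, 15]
x = [3, 3]

Row reduce the augmented matrix [A|b]:
R2 → R2 + (1)·R1
REF = 
  [ -5,   5,   0]
  [  0,   5,  15]

Back-substitution:
x₂ = 15 / 5 = 3
x₁ = (0 - (5)(3)) / (-5) = 3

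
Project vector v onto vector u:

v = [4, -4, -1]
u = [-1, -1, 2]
proj_u(v) = [1/3, 1/3, -2/3]

v·u = (4)(-1) + (-4)(-1) + (-1)(2) = -2
u·u = (-1)² + (-1)² + (2)² = 6
proj_u(v) = (v·u / u·u) × u = (-2/6) × u = (-1/3) × u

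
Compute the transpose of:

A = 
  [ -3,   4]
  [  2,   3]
Aᵀ = 
  [ -3,   2]
  [  4,   3]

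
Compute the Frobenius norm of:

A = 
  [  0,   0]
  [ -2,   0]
||A||_F = 2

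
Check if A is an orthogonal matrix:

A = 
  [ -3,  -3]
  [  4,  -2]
No

AᵀA = 
  [ 25,   1]
  [  1,  13]
≠ I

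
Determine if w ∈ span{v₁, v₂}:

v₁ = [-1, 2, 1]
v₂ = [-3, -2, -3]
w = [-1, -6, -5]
Yes

Form the augmented matrix and row-reduce:
[v₁|v₂|w] = 
  [ -1,  -3,  -1]
  [  2,  -2,  -6]
  [  1,  -3,  -5]
R2 → R2 + (2)·R1
R3 → R3 + (1)·R1
R3 → R3 - (3/4)·R2
REF = 
  [ -1,  -3,  -1]
  [  0,  -8,  -8]
  [  0,   0,   0]

No row of the form [0 0 | nonzero], so the system is consistent. Back-substitution gives c₁ = -2, c₂ = 1: w = (-2)·v₁ + (1)·v₂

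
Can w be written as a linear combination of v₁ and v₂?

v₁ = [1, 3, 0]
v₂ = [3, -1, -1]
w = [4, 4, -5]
No

Form the augmented matrix and row-reduce:
[v₁|v₂|w] = 
  [  1,   3,   4]
  [  3,  -1,   4]
  [  0,  -1,  -5]
R2 → R2 - (3)·R1
R3 → R3 - (1/10)·R2
REF = 
  [    1,     3,     4]
  [    0,   -10,    -8]
  [    0,     0, -21/5]

Row 3 reads [0 0 | -21/5], i.e. 0 = -21/5, so the system is inconsistent and w ∉ span{v₁, v₂}.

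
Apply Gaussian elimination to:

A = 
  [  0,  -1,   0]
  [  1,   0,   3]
Row operations:
Swap R1 ↔ R2

Resulting echelon form:
REF = 
  [  1,   0,   3]
  [  0,  -1,   0]

Rank = 2 (number of non-zero pivot rows).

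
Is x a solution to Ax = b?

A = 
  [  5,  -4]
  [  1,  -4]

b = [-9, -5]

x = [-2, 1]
No

Ax = [-14, -6] ≠ b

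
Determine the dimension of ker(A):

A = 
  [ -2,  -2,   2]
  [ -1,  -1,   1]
nullity(A) = 2

Row reduce:
R2 → R2 - (1/2)·R1
REF = 
  [ -2,  -2,   2]
  [  0,   0,   0]
Pivot columns: 1 → 1 pivot.
rank(A) = 1, so nullity(A) = 3 - 1 = 2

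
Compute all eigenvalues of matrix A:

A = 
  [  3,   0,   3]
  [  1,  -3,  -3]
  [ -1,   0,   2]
λ = -3, (5 + i√11)/2, (5 - i√11)/2  (≈ -3, 2.5 + 1.658i, 2.5 - 1.658i)

Characteristic polynomial: det(λI - A) = λ³ - 2λ² - 6λ + 27
Testing integer divisors of the constant term: p(-3) = 0, so (λ + 3) is a factor:
p(λ) = (λ + 3)(λ² - 5λ + 9)
λ² - 5λ + 9 = 0  ⇒  λ = (5 ± √((-5)² - 4·(9)))/2 = (5 ± √(-11))/2
  = (5 + i√11)/2,  (5 - i√11)/2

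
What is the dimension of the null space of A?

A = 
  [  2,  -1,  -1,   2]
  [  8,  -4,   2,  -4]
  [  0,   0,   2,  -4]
nullity(A) = 2

Row reduce:
R2 → R2 - (4)·R1
R3 → R3 - (1/3)·R2
REF = 
  [  2,  -1,  -1,   2]
  [  0,   0,   6, -12]
  [  0,   0,   0,   0]
Pivot columns: 1, 3 → 2 pivots.
rank(A) = 2, so nullity(A) = 4 - 2 = 2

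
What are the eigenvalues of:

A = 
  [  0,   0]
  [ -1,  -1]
λ = 0, -1

tr(A) = -1, det(A) = 0
Characteristic polynomial: λ² - tr(A)λ + det(A) = λ² + λ
λ² + λ = λ(λ + 1)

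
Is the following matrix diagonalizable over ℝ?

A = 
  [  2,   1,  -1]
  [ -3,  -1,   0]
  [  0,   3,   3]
No

Characteristic polynomial: det(λI - A) = λ³ - 4λ² + 4λ - 12
By the rational root theorem any rational root is an integer dividing 12; none of those is a root, so p(λ) has no rational roots and hence (being an irreducible cubic) no repeated roots.
Discriminant of the cubic: Δ = -3504
Δ < 0 ⇒ one real eigenvalue and a complex-conjugate pair: λ ≈ 3.781, 0.1093 + 1.778i, 0.1093 - 1.778i
Has complex eigenvalues (not diagonalizable over ℝ).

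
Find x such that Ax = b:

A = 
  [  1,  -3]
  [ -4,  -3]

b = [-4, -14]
Row reduce the augmented matrix [A|b]:
R2 → R2 + (4)·R1
REF = 
  [  1,  -3,  -4]
  [  0, -15, -30]

Back-substitution:
x₂ = (-30) / (-15) = 2
x₁ = (-4 - (-3)(2)) / 1 = 2

x = [2, 2]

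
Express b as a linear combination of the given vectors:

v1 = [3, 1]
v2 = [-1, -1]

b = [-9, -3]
c1 = -3, c2 = 0

b = -3·v1 + 0·v2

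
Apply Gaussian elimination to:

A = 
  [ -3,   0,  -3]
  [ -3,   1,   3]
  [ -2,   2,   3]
Row operations:
R2 → R2 - (1)·R1
R3 → R3 - (2/3)·R1
R3 → R3 - (2)·R2

Resulting echelon form:
REF = 
  [ -3,   0,  -3]
  [  0,   1,   6]
  [  0,   0,  -7]

Rank = 3 (number of non-zero pivot rows).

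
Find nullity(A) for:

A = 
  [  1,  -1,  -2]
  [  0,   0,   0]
nullity(A) = 2

Row reduce:
(no row operations needed)
REF = 
  [  1,  -1,  -2]
  [  0,   0,   0]
Pivot columns: 1 → 1 pivot.
rank(A) = 1, so nullity(A) = 3 - 1 = 2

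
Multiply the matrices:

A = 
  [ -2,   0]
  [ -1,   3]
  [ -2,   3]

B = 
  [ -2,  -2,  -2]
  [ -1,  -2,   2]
A is 3×2 and B is 2×3, so AB is 3×3. Each entry is (row of A)·(column of B):
AB[1,1] = (-2)(-2) + (0)(-1) = 4
AB[1,2] = (-2)(-2) + (0)(-2) = 4
AB[1,3] = (-2)(-2) + (0)(2) = 4
AB[2,1] = (-1)(-2) + (3)(-1) = -1
AB[2,2] = (-1)(-2) + (3)(-2) = -4
AB[2,3] = (-1)(-2) + (3)(2) = 8
AB[3,1] = (-2)(-2) + (3)(-1) = 1
AB[3,2] = (-2)(-2) + (3)(-2) = -2
AB[3,3] = (-2)(-2) + (3)(2) = 10

AB = 
  [  4,   4,   4]
  [ -1,  -4,   8]
  [  1,  -2,  10]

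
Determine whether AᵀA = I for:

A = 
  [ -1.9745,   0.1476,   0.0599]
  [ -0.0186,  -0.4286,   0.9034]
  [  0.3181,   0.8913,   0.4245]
No

AᵀA = 
  [  4.0002,   0.0001,   0]
  [  0.0001,   0.9999,   0]
  [  0,   0,   0.9999]
≠ I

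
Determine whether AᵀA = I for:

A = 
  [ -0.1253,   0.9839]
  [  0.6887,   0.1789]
No

AᵀA = 
  [  0.4900,  -0.0001]
  [ -0.0001,   1.0001]
≠ I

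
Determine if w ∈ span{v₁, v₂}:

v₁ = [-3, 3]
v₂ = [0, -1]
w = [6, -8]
Yes

Form the augmented matrix and row-reduce:
[v₁|v₂|w] = 
  [ -3,   0,   6]
  [  3,  -1,  -8]
R2 → R2 + (1)·R1
REF = 
  [ -3,   0,   6]
  [  0,  -1,  -2]

No row of the form [0 0 | nonzero], so the system is consistent. Back-substitution gives c₁ = -2, c₂ = 2: w = (-2)·v₁ + (2)·v₂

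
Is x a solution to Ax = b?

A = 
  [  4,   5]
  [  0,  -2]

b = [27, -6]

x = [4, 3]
No

Ax = [31, -6] ≠ b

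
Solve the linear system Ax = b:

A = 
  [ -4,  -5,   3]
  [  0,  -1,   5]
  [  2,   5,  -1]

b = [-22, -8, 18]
x = [1, 3, -1]

Row reduce the augmented matrix [A|b]:
R3 → R3 + (1/2)·R1
R3 → R3 + (5/2)·R2
REF = 
  [ -4,  -5,   3, -22]
  [  0,  -1,   5,  -8]
  [  0,   0,  13, -13]

Back-substitution:
x₃ = (-13) / 13 = -1
x₂ = (-8 - (5)(-1)) / (-1) = 3
x₁ = (-22 - (-5)(3) - (3)(-1)) / (-4) = 1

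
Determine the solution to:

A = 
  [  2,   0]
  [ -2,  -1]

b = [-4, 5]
x = [-2, -1]

Row reduce the augmented matrix [A|b]:
R2 → R2 + (1)·R1
REF = 
  [  2,   0,  -4]
  [  0,  -1,   1]

Back-substitution:
x₂ = 1 / (-1) = -1
x₁ = (-4 - (0)(-1)) / 2 = -2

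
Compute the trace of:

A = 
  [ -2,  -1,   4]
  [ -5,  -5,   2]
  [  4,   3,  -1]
-8

tr(A) = -2 + -5 + -1 = -8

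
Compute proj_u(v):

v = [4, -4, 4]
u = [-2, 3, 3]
v·u = (4)(-2) + (-4)(3) + (4)(3) = -8
u·u = (-2)² + (3)² + (3)² = 22
proj_u(v) = (v·u / u·u) × u = (-8/22) × u = (-4/11) × u

proj_u(v) = [8/11, -12/11, -12/11]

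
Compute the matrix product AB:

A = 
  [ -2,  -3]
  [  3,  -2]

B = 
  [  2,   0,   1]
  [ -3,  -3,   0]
A is 2×2 and B is 2×3, so AB is 2×3. Each entry is (row of A)·(column of B):
AB[1,1] = (-2)(2) + (-3)(-3) = 5
AB[1,2] = (-2)(0) + (-3)(-3) = 9
AB[1,3] = (-2)(1) + (-3)(0) = -2
AB[2,1] = (3)(2) + (-2)(-3) = 12
AB[2,2] = (3)(0) + (-2)(-3) = 6
AB[2,3] = (3)(1) + (-2)(0) = 3

AB = 
  [  5,   9,  -2]
  [ 12,   6,   3]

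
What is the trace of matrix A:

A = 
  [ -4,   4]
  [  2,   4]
0

tr(A) = -4 + 4 = 0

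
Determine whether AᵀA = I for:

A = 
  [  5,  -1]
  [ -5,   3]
No

AᵀA = 
  [ 50, -20]
  [-20,  10]
≠ I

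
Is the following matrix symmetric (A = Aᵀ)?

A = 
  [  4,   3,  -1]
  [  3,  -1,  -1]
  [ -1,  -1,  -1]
Yes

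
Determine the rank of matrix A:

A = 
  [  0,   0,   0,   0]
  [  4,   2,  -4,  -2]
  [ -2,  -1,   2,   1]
rank(A) = 1

Row reduce:
Swap R1 ↔ R2
R3 → R3 + (1/2)·R1
REF = 
  [  4,   2,  -4,  -2]
  [  0,   0,   0,   0]
  [  0,   0,   0,   0]
Pivot columns: 1 → 1 pivot.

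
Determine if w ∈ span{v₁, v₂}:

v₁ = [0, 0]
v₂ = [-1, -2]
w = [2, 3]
No

Form the augmented matrix and row-reduce:
[v₁|v₂|w] = 
  [  0,  -1,   2]
  [  0,  -2,   3]
R2 → R2 - (2)·R1
REF = 
  [  0,  -1,   2]
  [  0,   0,  -1]

Row 2 reads [0 0 | -1], i.e. 0 = -1, so the system is inconsistent and w ∉ span{v₁, v₂}.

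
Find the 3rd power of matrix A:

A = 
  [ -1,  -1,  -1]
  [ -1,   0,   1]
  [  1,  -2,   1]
A^3 = 
  [ -5,   1,   1]
  [  1,  -6,  -1]
  [ -1,   2,  -7]

A² = A·A:
A²[1,1] = (-1)(-1) + (-1)(-1) + (-1)(1) = 1
A²[1,2] = (-1)(-1) + (-1)(0) + (-1)(-2) = 3
A²[1,3] = (-1)(-1) + (-1)(1) + (-1)(1) = -1
A²[2,1] = (-1)(-1) + (0)(-1) + (1)(1) = 2
A²[2,2] = (-1)(-1) + (0)(0) + (1)(-2) = -1
A²[2,3] = (-1)(-1) + (0)(1) + (1)(1) = 2
A²[3,1] = (1)(-1) + (-2)(-1) + (1)(1) = 2
A²[3,2] = (1)(-1) + (-2)(0) + (1)(-2) = -3
A²[3,3] = (1)(-1) + (-2)(1) + (1)(1) = -2
A² = 
  [  1,   3,  -1]
  [  2,  -1,   2]
  [  2,  -3,  -2]

A^3 = A^2·A:
A^3[1,1] = (1)(-1) + (3)(-1) + (-1)(1) = -5
A^3[1,2] = (1)(-1) + (3)(0) + (-1)(-2) = 1
A^3[1,3] = (1)(-1) + (3)(1) + (-1)(1) = 1
A^3[2,1] = (2)(-1) + (-1)(-1) + (2)(1) = 1
A^3[2,2] = (2)(-1) + (-1)(0) + (2)(-2) = -6
A^3[2,3] = (2)(-1) + (-1)(1) + (2)(1) = -1
A^3[3,1] = (2)(-1) + (-3)(-1) + (-2)(1) = -1
A^3[3,2] = (2)(-1) + (-3)(0) + (-2)(-2) = 2
A^3[3,3] = (2)(-1) + (-3)(1) + (-2)(1) = -7
A^3 = 
  [ -5,   1,   1]
  [  1,  -6,  -1]
  [ -1,   2,  -7]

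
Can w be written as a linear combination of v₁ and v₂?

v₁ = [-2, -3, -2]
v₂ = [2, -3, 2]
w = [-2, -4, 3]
No

Form the augmented matrix and row-reduce:
[v₁|v₂|w] = 
  [ -2,   2,  -2]
  [ -3,  -3,  -4]
  [ -2,   2,   3]
R2 → R2 - (3/2)·R1
R3 → R3 - (1)·R1
REF = 
  [ -2,   2,  -2]
  [  0,  -6,  -1]
  [  0,   0,   5]

Row 3 reads [0 0 | 5], i.e. 0 = 5, so the system is inconsistent and w ∉ span{v₁, v₂}.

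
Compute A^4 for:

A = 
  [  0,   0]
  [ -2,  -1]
A² = A·A:
A²[1,1] = (0)(0) + (0)(-2) = 0
A²[1,2] = (0)(0) + (0)(-1) = 0
A²[2,1] = (-2)(0) + (-1)(-2) = 2
A²[2,2] = (-2)(0) + (-1)(-1) = 1
A² = 
  [  0,   0]
  [  2,   1]

A^3 = A^2·A:
A^3[1,1] = (0)(0) + (0)(-2) = 0
A^3[1,2] = (0)(0) + (0)(-1) = 0
A^3[2,1] = (2)(0) + (1)(-2) = -2
A^3[2,2] = (2)(0) + (1)(-1) = -1
A^3 = 
  [  0,   0]
  [ -2,  -1]

A^4 = A^3·A:
A^4[1,1] = (0)(0) + (0)(-2) = 0
A^4[1,2] = (0)(0) + (0)(-1) = 0
A^4[2,1] = (-2)(0) + (-1)(-2) = 2
A^4[2,2] = (-2)(0) + (-1)(-1) = 1
A^4 = 
  [  0,   0]
  [  2,   1]

Therefore
A^4 = 
  [  0,   0]
  [  2,   1]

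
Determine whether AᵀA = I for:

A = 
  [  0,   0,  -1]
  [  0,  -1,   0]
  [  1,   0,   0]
Yes

AᵀA = 
  [  1,   0,   0]
  [  0,   1,   0]
  [  0,   0,   1]
= I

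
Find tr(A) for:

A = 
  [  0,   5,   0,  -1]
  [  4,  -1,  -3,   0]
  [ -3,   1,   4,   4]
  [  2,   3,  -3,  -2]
1

tr(A) = 0 + -1 + 4 + -2 = 1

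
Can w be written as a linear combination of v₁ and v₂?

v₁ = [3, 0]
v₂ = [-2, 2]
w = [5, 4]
Yes

Form the augmented matrix and row-reduce:
[v₁|v₂|w] = 
  [  3,  -2,   5]
  [  0,   2,   4]
(already in echelon form — no row operations needed)

No row of the form [0 0 | nonzero], so the system is consistent. Back-substitution gives c₁ = 3, c₂ = 2: w = (3)·v₁ + (2)·v₂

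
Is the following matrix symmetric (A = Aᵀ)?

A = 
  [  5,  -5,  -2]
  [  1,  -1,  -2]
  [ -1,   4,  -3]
No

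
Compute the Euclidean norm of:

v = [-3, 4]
5

||v||₂ = √((-3)² + (4)²) = √25 = 5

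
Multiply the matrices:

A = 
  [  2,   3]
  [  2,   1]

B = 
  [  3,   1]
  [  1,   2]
A is 2×2 and B is 2×2, so AB is 2×2. Each entry is (row of A)·(column of B):
AB[1,1] = (2)(3) + (3)(1) = 9
AB[1,2] = (2)(1) + (3)(2) = 8
AB[2,1] = (2)(3) + (1)(1) = 7
AB[2,2] = (2)(1) + (1)(2) = 4

AB = 
  [  9,   8]
  [  7,   4]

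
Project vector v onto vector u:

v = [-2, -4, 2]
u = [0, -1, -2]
proj_u(v) = [0, 0, 0]

v·u = (-2)(0) + (-4)(-1) + (2)(-2) = 0
u·u = (0)² + (-1)² + (-2)² = 5
proj_u(v) = (v·u / u·u) × u = (0/5) × u = (0) × u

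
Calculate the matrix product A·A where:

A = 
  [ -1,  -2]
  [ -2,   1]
A² = A·A:
A²[1,1] = (-1)(-1) + (-2)(-2) = 5
A²[1,2] = (-1)(-2) + (-2)(1) = 0
A²[2,1] = (-2)(-1) + (1)(-2) = 0
A²[2,2] = (-2)(-2) + (1)(1) = 5
A² = 
  [  5,   0]
  [  0,   5]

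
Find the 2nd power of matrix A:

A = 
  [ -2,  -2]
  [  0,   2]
A² = A·A:
A²[1,1] = (-2)(-2) + (-2)(0) = 4
A²[1,2] = (-2)(-2) + (-2)(2) = 0
A²[2,1] = (0)(-2) + (2)(0) = 0
A²[2,2] = (0)(-2) + (2)(2) = 4
A² = 
  [  4,   0]
  [  0,   4]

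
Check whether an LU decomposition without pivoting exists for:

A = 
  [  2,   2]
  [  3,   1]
Yes.
A[1,1] = 2 ≠ 0, so Gaussian elimination proceeds without a row swap: multiplier ℓ₂₁ = (3)/(2) = 3/2, and U[2,2] = 1 - (3/2)(2) = -2.
L = 
  [  1,   0]
  [3/2,   1]
U = 
  [  2,   2]
  [  0,  -2]
Check row 2 of LU: [(3/2)(2), (3/2)(2) + (-2)] = [3, 1] = row 2 of A ✓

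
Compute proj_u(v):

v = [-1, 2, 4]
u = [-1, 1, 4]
proj_u(v) = [-19/18, 19/18, 38/9]

v·u = (-1)(-1) + (2)(1) + (4)(4) = 19
u·u = (-1)² + (1)² + (4)² = 18
proj_u(v) = (v·u / u·u) × u = (19/18) × u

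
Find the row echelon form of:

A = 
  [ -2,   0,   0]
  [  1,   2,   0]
Row operations:
R2 → R2 + (1/2)·R1

Resulting echelon form:
REF = 
  [ -2,   0,   0]
  [  0,   2,   0]

Rank = 2 (number of non-zero pivot rows).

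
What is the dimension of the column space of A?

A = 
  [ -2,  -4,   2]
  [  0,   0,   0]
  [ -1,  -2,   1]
Row reduce:
R3 → R3 - (1/2)·R1
REF = 
  [ -2,  -4,   2]
  [  0,   0,   0]
  [  0,   0,   0]
Pivot columns: 1 → 1 pivot.
dim(Col(A)) = number of pivot columns = 1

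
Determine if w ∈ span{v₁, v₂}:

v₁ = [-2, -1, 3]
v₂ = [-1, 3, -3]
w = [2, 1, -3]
Yes

Form the augmented matrix and row-reduce:
[v₁|v₂|w] = 
  [ -2,  -1,   2]
  [ -1,   3,   1]
  [  3,  -3,  -3]
R2 → R2 - (1/2)·R1
R3 → R3 + (3/2)·R1
R3 → R3 + (9/7)·R2
REF = 
  [ -2,  -1,   2]
  [  0, 7/2,   0]
  [  0,   0,   0]

No row of the form [0 0 | nonzero], so the system is consistent. Back-substitution gives c₁ = -1, c₂ = 0: w = (-1)·v₁ + (0)·v₂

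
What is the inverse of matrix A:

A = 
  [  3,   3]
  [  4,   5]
det(A) = (3)(5) - (3)(4) = 3
For a 2×2 matrix, A⁻¹ = (1/det(A)) · [[d, -b], [-c, a]]
    = (1/3) · [[5, -3], [-4, 3]]

A⁻¹ = 
  [ 5/3,   -1]
  [-4/3,    1]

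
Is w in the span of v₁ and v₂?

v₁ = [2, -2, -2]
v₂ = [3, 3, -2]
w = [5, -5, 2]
No

Form the augmented matrix and row-reduce:
[v₁|v₂|w] = 
  [  2,   3,   5]
  [ -2,   3,  -5]
  [ -2,  -2,   2]
R2 → R2 + (1)·R1
R3 → R3 + (1)·R1
R3 → R3 - (1/6)·R2
REF = 
  [  2,   3,   5]
  [  0,   6,   0]
  [  0,   0,   7]

Row 3 reads [0 0 | 7], i.e. 0 = 7, so the system is inconsistent and w ∉ span{v₁, v₂}.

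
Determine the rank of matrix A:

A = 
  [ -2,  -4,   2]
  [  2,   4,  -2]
Row reduce:
R2 → R2 + (1)·R1
REF = 
  [ -2,  -4,   2]
  [  0,   0,   0]
Pivot columns: 1 → 1 pivot.

rank(A) = 1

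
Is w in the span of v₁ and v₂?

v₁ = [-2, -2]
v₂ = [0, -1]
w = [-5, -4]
Yes

Form the augmented matrix and row-reduce:
[v₁|v₂|w] = 
  [ -2,   0,  -5]
  [ -2,  -1,  -4]
R2 → R2 - (1)·R1
REF = 
  [ -2,   0,  -5]
  [  0,  -1,   1]

No row of the form [0 0 | nonzero], so the system is consistent. Back-substitution gives c₁ = 5/2, c₂ = -1: w = (5/2)·v₁ + (-1)·v₂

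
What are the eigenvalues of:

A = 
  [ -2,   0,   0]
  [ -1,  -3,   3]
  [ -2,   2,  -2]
Characteristic polynomial: det(λI - A) = λ³ + 7λ² + 10λ
The constant term is 0, so λ = 0 is a root: p(λ) = λ(λ² + 7λ + 10)
λ² + 7λ + 10 = (λ + 5)(λ + 2)

λ = 0, -2, -5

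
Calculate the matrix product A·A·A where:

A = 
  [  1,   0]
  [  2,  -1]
A^3 = 
  [  1,   0]
  [  2,  -1]

A² = A·A:
A²[1,1] = (1)(1) + (0)(2) = 1
A²[1,2] = (1)(0) + (0)(-1) = 0
A²[2,1] = (2)(1) + (-1)(2) = 0
A²[2,2] = (2)(0) + (-1)(-1) = 1
A² = 
  [  1,   0]
  [  0,   1]

A^3 = A^2·A:
A^3[1,1] = (1)(1) + (0)(2) = 1
A^3[1,2] = (1)(0) + (0)(-1) = 0
A^3[2,1] = (0)(1) + (1)(2) = 2
A^3[2,2] = (0)(0) + (1)(-1) = -1
A^3 = 
  [  1,   0]
  [  2,  -1]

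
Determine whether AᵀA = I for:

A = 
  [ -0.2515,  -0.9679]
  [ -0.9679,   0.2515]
Yes

AᵀA = 
  [  1.0001,   0]
  [  0,   1.0001]
≈ I (equal to I up to the 4-dp rounding of the entries)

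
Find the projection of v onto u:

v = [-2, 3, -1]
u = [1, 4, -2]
proj_u(v) = [4/7, 16/7, -8/7]

v·u = (-2)(1) + (3)(4) + (-1)(-2) = 12
u·u = (1)² + (4)² + (-2)² = 21
proj_u(v) = (v·u / u·u) × u = (12/21) × u = (4/7) × u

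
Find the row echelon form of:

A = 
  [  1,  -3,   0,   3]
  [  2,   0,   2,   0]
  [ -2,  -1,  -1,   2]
Row operations:
R2 → R2 - (2)·R1
R3 → R3 + (2)·R1
R3 → R3 + (7/6)·R2

Resulting echelon form:
REF = 
  [  1,  -3,   0,   3]
  [  0,   6,   2,  -6]
  [  0,   0, 4/3,   1]

Rank = 3 (number of non-zero pivot rows).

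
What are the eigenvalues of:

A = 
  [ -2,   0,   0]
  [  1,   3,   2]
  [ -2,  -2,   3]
Characteristic polynomial: det(λI - A) = λ³ - 4λ² + λ + 26
Testing integer divisors of the constant term: p(-2) = 0, so (λ + 2) is a factor:
p(λ) = (λ + 2)(λ² - 6λ + 13)
λ² - 6λ + 13 = 0  ⇒  λ = (6 ± √((-6)² - 4·(13)))/2 = (6 ± √(-16))/2
  = 3 + 2i,  3 - 2i

λ = -2, 3 + 2i, 3 - 2i  (≈ -2, 3 + 2i, 3 - 2i)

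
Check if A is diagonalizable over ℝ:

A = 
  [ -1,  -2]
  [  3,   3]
No

tr(A) = 2, det(A) = 3
Characteristic polynomial: λ² - tr(A)λ + det(A) = λ² - 2λ + 3
λ² - 2λ + 3 = 0  ⇒  λ = (2 ± √((-2)² - 4·(3)))/2 = (2 ± √(-8))/2
  = 1 + i√2,  1 - i√2
Eigenvalues: 1 + i√2, 1 - i√2  (≈ 1 + 1.414i, 1 - 1.414i)
Has complex eigenvalues (not diagonalizable over ℝ).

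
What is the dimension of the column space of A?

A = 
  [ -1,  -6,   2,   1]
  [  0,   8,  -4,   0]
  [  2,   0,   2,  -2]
Row reduce:
R3 → R3 + (2)·R1
R3 → R3 + (3/2)·R2
REF = 
  [ -1,  -6,   2,   1]
  [  0,   8,  -4,   0]
  [  0,   0,   0,   0]
Pivot columns: 1, 2 → 2 pivots.
dim(Col(A)) = number of pivot columns = 2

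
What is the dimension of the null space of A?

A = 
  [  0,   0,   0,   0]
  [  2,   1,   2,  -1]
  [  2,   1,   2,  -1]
nullity(A) = 3

Row reduce:
Swap R1 ↔ R2
R3 → R3 - (1)·R1
REF = 
  [  2,   1,   2,  -1]
  [  0,   0,   0,   0]
  [  0,   0,   0,   0]
Pivot columns: 1 → 1 pivot.
rank(A) = 1, so nullity(A) = 4 - 1 = 3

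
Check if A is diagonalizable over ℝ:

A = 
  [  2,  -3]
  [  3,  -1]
No

tr(A) = 1, det(A) = 7
Characteristic polynomial: λ² - tr(A)λ + det(A) = λ² - λ + 7
λ² - λ + 7 = 0  ⇒  λ = (1 ± √((-1)² - 4·(7)))/2 = (1 ± √(-27))/2
  = (1 + 3i√3)/2,  (1 - 3i√3)/2
Eigenvalues: (1 + 3i√3)/2, (1 - 3i√3)/2  (≈ 0.5 + 2.598i, 0.5 - 2.598i)
Has complex eigenvalues (not diagonalizable over ℝ).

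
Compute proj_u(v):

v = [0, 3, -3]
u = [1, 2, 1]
proj_u(v) = [1/2, 1, 1/2]

v·u = (0)(1) + (3)(2) + (-3)(1) = 3
u·u = (1)² + (2)² + (1)² = 6
proj_u(v) = (v·u / u·u) × u = (3/6) × u = (1/2) × u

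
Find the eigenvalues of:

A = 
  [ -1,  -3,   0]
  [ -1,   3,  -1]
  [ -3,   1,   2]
Characteristic polynomial: det(λI - A) = λ³ - 4λ² - λ + 22
Testing integer divisors of the constant term: p(-2) = 0, so (λ + 2) is a factor:
p(λ) = (λ + 2)(λ² - 6λ + 11)
λ² - 6λ + 11 = 0  ⇒  λ = (6 ± √((-6)² - 4·(11)))/2 = (6 ± √(-8))/2
  = 3 + i√2,  3 - i√2

λ = -2, 3 + i√2, 3 - i√2  (≈ -2, 3 + 1.414i, 3 - 1.414i)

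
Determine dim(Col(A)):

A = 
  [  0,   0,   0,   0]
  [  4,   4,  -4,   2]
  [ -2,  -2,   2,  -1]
Row reduce:
Swap R1 ↔ R2
R3 → R3 + (1/2)·R1
REF = 
  [  4,   4,  -4,   2]
  [  0,   0,   0,   0]
  [  0,   0,   0,   0]
Pivot columns: 1 → 1 pivot.
dim(Col(A)) = number of pivot columns = 1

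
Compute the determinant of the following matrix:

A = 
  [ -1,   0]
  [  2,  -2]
For a 2×2 matrix, det = ad - bc = (-1)(-2) - (0)(2) = 2

det(A) = 2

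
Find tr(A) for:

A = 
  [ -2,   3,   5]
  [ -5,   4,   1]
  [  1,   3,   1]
3

tr(A) = -2 + 4 + 1 = 3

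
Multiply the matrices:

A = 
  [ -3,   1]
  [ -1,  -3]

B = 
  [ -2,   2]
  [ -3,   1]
AB = 
  [  3,  -5]
  [ 11,  -5]

A is 2×2 and B is 2×2, so AB is 2×2. Each entry is (row of A)·(column of B):
AB[1,1] = (-3)(-2) + (1)(-3) = 3
AB[1,2] = (-3)(2) + (1)(1) = -5
AB[2,1] = (-1)(-2) + (-3)(-3) = 11
AB[2,2] = (-1)(2) + (-3)(1) = -5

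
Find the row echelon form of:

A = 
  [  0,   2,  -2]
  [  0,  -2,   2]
Row operations:
R2 → R2 + (1)·R1

Resulting echelon form:
REF = 
  [  0,   2,  -2]
  [  0,   0,   0]

Rank = 1 (number of non-zero pivot rows).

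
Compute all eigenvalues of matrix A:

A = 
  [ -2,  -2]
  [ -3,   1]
tr(A) = -1, det(A) = -8
Characteristic polynomial: λ² - tr(A)λ + det(A) = λ² + λ - 8
λ² + λ - 8 = 0  ⇒  λ = (-1 ± √((1)² - 4·(-8)))/2 = (-1 ± √(33))/2
  = (-1 + √33)/2,  (-1 - √33)/2

λ = (-1 + √33)/2, (-1 - √33)/2  (≈ 2.372, -3.372)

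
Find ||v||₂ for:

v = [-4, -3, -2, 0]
5.385

||v||₂ = √((-4)² + (-3)² + (-2)² + (0)²) = √29 = 5.385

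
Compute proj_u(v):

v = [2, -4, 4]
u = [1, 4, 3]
proj_u(v) = [-1/13, -4/13, -3/13]

v·u = (2)(1) + (-4)(4) + (4)(3) = -2
u·u = (1)² + (4)² + (3)² = 26
proj_u(v) = (v·u / u·u) × u = (-2/26) × u = (-1/13) × u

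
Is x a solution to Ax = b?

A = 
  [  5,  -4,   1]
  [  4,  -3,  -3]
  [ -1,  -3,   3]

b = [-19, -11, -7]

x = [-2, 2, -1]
Yes

Ax = [-19, -11, -7] = b ✓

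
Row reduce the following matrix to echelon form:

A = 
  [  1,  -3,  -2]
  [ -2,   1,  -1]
Row operations:
R2 → R2 + (2)·R1

Resulting echelon form:
REF = 
  [  1,  -3,  -2]
  [  0,  -5,  -5]

Rank = 2 (number of non-zero pivot rows).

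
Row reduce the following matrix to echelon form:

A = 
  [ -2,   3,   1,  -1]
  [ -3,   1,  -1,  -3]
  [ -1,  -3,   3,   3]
Row operations:
R2 → R2 - (3/2)·R1
R3 → R3 - (1/2)·R1
R3 → R3 - (9/7)·R2

Resulting echelon form:
REF = 
  [  -2,    3,    1,   -1]
  [   0, -7/2, -5/2, -3/2]
  [   0,    0, 40/7, 38/7]

Rank = 3 (number of non-zero pivot rows).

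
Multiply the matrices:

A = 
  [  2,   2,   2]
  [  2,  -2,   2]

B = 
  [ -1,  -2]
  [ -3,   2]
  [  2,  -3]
A is 2×3 and B is 3×2, so AB is 2×2. Each entry is (row of A)·(column of B):
AB[1,1] = (2)(-1) + (2)(-3) + (2)(2) = -4
AB[1,2] = (2)(-2) + (2)(2) + (2)(-3) = -6
AB[2,1] = (2)(-1) + (-2)(-3) + (2)(2) = 8
AB[2,2] = (2)(-2) + (-2)(2) + (2)(-3) = -14

AB = 
  [ -4,  -6]
  [  8, -14]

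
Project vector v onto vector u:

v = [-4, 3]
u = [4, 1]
v·u = (-4)(4) + (3)(1) = -13
u·u = (4)² + (1)² = 17
proj_u(v) = (v·u / u·u) × u = (-13/17) × u

proj_u(v) = [-52/17, -13/17]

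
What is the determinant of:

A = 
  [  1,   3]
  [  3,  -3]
For a 2×2 matrix, det = ad - bc = (1)(-3) - (3)(3) = -12

det(A) = -12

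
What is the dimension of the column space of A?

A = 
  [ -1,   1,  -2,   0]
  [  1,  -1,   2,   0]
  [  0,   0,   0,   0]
Row reduce:
R2 → R2 + (1)·R1
REF = 
  [ -1,   1,  -2,   0]
  [  0,   0,   0,   0]
  [  0,   0,   0,   0]
Pivot columns: 1 → 1 pivot.
dim(Col(A)) = number of pivot columns = 1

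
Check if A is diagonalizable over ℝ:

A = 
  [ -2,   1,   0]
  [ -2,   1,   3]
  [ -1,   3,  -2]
Yes

Characteristic polynomial: det(λI - A) = λ³ + 3λ² - 7λ - 15
By the rational root theorem any rational root is an integer dividing 15; none of those is a root, so p(λ) has no rational roots and hence (being an irreducible cubic) no repeated roots.
Discriminant of the cubic: Δ = 3028
Δ > 0 ⇒ three distinct real eigenvalues: λ ≈ -3.804, -1.624, 2.428
Three distinct real eigenvalues, so A has 3 independent eigenvectors.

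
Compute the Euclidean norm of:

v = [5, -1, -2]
5.477

||v||₂ = √((5)² + (-1)² + (-2)²) = √30 = 5.477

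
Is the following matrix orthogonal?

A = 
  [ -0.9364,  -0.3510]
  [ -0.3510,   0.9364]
Yes

AᵀA = 
  [  1,   0]
  [  0,   1]
≈ I (equal to I up to the 4-dp rounding of the entries)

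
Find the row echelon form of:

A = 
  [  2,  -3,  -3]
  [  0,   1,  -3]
Row operations:
No row operations needed (already in echelon form).

Resulting echelon form:
REF = 
  [  2,  -3,  -3]
  [  0,   1,  -3]

Rank = 2 (number of non-zero pivot rows).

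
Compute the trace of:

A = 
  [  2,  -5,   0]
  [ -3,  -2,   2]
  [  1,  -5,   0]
0

tr(A) = 2 + -2 + 0 = 0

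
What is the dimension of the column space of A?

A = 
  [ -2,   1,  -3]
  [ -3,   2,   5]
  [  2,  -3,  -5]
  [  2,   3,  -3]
Row reduce:
R2 → R2 - (3/2)·R1
R3 → R3 + (1)·R1
R4 → R4 + (1)·R1
R3 → R3 + (4)·R2
R4 → R4 - (8)·R2
R4 → R4 + (41/15)·R3
REF = 
  [  -2,    1,   -3]
  [   0,  1/2, 19/2]
  [   0,    0,   30]
  [   0,    0,    0]
Pivot columns: 1, 2, 3 → 3 pivots.
dim(Col(A)) = number of pivot columns = 3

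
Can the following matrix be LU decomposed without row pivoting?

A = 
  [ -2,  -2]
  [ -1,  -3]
Yes.
A[1,1] = -2 ≠ 0, so Gaussian elimination proceeds without a row swap: multiplier ℓ₂₁ = (-1)/(-2) = 1/2, and U[2,2] = -3 - (1/2)(-2) = -2.
L = 
  [  1,   0]
  [1/2,   1]
U = 
  [ -2,  -2]
  [  0,  -2]
Check row 2 of LU: [(1/2)(-2), (1/2)(-2) + (-2)] = [-1, -3] = row 2 of A ✓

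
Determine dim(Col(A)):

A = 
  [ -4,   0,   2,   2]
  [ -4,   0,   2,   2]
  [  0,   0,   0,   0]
Row reduce:
R2 → R2 - (1)·R1
REF = 
  [ -4,   0,   2,   2]
  [  0,   0,   0,   0]
  [  0,   0,   0,   0]
Pivot columns: 1 → 1 pivot.
dim(Col(A)) = number of pivot columns = 1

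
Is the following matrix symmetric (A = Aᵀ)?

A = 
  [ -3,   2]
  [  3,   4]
No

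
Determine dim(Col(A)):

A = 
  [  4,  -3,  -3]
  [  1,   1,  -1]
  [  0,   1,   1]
dim(Col(A)) = 3

Row reduce:
R2 → R2 - (1/4)·R1
R3 → R3 - (4/7)·R2
REF = 
  [   4,   -3,   -3]
  [   0,  7/4, -1/4]
  [   0,    0,  8/7]
Pivot columns: 1, 2, 3 → 3 pivots.
dim(Col(A)) = number of pivot columns = 3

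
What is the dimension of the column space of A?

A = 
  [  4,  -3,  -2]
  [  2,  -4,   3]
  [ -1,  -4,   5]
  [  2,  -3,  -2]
dim(Col(A)) = 3

Row reduce:
R2 → R2 - (1/2)·R1
R3 → R3 + (1/4)·R1
R4 → R4 - (1/2)·R1
R3 → R3 - (19/10)·R2
R4 → R4 - (3/5)·R2
R4 → R4 - (34/31)·R3
REF = 
  [     4,     -3,     -2]
  [     0,   -5/2,      4]
  [     0,      0, -31/10]
  [     0,      0,      0]
Pivot columns: 1, 2, 3 → 3 pivots.
dim(Col(A)) = number of pivot columns = 3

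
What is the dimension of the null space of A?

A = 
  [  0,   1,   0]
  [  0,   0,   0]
nullity(A) = 2

Row reduce:
(no row operations needed)
REF = 
  [  0,   1,   0]
  [  0,   0,   0]
Pivot columns: 2 → 1 pivot.
rank(A) = 1, so nullity(A) = 3 - 1 = 2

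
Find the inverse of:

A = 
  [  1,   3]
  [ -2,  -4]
det(A) = (1)(-4) - (3)(-2) = 2
For a 2×2 matrix, A⁻¹ = (1/det(A)) · [[d, -b], [-c, a]]
    = (1/2) · [[-4, -3], [2, 1]]

A⁻¹ = 
  [  -2, -3/2]
  [   1,  1/2]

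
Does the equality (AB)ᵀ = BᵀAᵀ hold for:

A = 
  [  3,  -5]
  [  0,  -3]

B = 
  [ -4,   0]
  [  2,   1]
Yes

(AB)ᵀ = 
  [-22,  -6]
  [ -5,  -3]

BᵀAᵀ = 
  [-22,  -6]
  [ -5,  -3]

Both sides are equal — this is the standard identity (AB)ᵀ = BᵀAᵀ, which holds for all A, B.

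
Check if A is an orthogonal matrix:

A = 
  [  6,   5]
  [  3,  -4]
No

AᵀA = 
  [ 45,  18]
  [ 18,  41]
≠ I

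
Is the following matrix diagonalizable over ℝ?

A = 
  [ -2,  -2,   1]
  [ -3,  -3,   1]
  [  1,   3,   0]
No

Characteristic polynomial: det(λI - A) = λ³ + 5λ² - 4λ + 2
By the rational root theorem any rational root is an integer dividing 2; none of those is a root, so p(λ) has no rational roots and hence (being an irreducible cubic) no repeated roots.
Discriminant of the cubic: Δ = -1172
Δ < 0 ⇒ one real eigenvalue and a complex-conjugate pair: λ ≈ -5.755, 0.3777 + 0.4526i, 0.3777 - 0.4526i
Has complex eigenvalues (not diagonalizable over ℝ).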